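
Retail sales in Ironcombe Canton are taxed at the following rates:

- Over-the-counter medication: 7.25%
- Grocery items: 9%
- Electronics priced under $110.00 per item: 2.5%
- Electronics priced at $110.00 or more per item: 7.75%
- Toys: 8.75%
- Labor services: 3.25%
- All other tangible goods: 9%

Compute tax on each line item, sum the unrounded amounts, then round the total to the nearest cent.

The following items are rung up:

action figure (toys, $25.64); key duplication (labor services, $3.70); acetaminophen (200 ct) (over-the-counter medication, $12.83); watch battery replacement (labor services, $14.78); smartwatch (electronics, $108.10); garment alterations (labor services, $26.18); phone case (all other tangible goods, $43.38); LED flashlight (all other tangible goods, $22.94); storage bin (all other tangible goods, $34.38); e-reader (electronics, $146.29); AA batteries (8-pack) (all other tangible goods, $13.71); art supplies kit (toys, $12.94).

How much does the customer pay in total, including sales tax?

Action figure $25.64: toys → 8.75% → $2.2435
Key duplication $3.70: labor services → 3.25% → $0.12025
Acetaminophen (200 ct) $12.83: over-the-counter medication → 7.25% → $0.930175
Watch battery replacement $14.78: labor services → 3.25% → $0.48035
Smartwatch $108.10: electronics, under $110.00 → 2.5% → $2.7025
Garment alterations $26.18: labor services → 3.25% → $0.85085
Phone case $43.38: all other tangible goods → 9% → $3.9042
LED flashlight $22.94: all other tangible goods → 9% → $2.0646
Storage bin $34.38: all other tangible goods → 9% → $3.0942
E-reader $146.29: electronics, $110.00 or more → 7.75% → $11.337475
AA batteries (8-pack) $13.71: all other tangible goods → 9% → $1.2339
Art supplies kit $12.94: toys → 8.75% → $1.13225
Subtotal = $464.87; unrounded tax = $30.09425 → $30.09; total due = $494.96

$494.96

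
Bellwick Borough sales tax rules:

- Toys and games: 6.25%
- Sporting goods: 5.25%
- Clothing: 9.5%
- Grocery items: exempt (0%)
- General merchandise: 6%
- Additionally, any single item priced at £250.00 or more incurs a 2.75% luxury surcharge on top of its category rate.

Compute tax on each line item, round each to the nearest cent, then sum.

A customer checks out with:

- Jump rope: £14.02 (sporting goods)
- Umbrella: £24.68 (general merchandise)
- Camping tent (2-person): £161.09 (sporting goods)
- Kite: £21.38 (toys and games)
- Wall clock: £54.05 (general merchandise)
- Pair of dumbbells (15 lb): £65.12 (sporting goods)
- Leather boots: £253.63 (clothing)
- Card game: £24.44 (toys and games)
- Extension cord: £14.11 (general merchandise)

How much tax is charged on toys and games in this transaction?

Kite £21.38: toys and games → 6.25% → £1.34
Card game £24.44: toys and games → 6.25% → £1.53
Tax on toys and games = £1.34 + £1.53 = £2.87

£2.87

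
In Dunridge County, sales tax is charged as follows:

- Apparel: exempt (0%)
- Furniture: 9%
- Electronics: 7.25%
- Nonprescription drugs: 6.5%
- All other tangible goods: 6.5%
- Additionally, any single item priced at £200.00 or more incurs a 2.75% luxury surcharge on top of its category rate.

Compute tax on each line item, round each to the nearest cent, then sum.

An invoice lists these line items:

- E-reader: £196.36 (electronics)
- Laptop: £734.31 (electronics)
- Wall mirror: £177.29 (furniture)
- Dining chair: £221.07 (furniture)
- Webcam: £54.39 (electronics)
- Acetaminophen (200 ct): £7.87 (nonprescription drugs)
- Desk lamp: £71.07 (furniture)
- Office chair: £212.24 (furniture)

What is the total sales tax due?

£165.40

E-reader £196.36: electronics → 7.25% → £14.24
Laptop £734.31: electronics → 7.25% + 2.75% surcharge = 10% → £73.43
Wall mirror £177.29: furniture → 9% → £15.96
Dining chair £221.07: furniture → 9% + 2.75% surcharge = 11.75% → £25.98
Webcam £54.39: electronics → 7.25% → £3.94
Acetaminophen (200 ct) £7.87: nonprescription drugs → 6.5% → £0.51
Desk lamp £71.07: furniture → 9% → £6.40
Office chair £212.24: furniture → 9% + 2.75% surcharge = 11.75% → £24.94
Total tax = £14.24 + £73.43 + £15.96 + £25.98 + £3.94 + £0.51 + £6.40 + £24.94 = £165.40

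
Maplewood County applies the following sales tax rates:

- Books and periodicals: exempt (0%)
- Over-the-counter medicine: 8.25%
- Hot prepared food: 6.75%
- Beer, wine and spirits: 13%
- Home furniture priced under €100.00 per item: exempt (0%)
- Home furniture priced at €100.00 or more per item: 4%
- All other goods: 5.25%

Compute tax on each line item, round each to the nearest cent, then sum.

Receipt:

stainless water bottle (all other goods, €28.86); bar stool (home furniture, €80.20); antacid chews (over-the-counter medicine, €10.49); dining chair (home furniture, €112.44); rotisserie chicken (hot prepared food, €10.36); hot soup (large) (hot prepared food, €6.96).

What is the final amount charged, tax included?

Stainless water bottle €28.86: all other goods → 5.25% → €1.52
Bar stool €80.20: home furniture, under €100.00 → 0% → €0.00
Antacid chews €10.49: over-the-counter medicine → 8.25% → €0.87
Dining chair €112.44: home furniture, €100.00 or more → 4% → €4.50
Rotisserie chicken €10.36: hot prepared food → 6.75% → €0.70
Hot soup (large) €6.96: hot prepared food → 6.75% → €0.47
Subtotal = €249.31; tax = €8.06; total due = €257.37

€257.37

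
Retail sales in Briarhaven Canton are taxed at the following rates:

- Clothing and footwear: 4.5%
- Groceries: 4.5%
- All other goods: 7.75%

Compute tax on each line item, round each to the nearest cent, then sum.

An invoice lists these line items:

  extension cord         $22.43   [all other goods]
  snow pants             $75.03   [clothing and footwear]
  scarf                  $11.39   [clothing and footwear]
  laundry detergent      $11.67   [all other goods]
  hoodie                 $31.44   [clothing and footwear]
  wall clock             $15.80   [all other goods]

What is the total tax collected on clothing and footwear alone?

$5.30

Snow pants $75.03: clothing and footwear → 4.5% → $3.38
Scarf $11.39: clothing and footwear → 4.5% → $0.51
Hoodie $31.44: clothing and footwear → 4.5% → $1.41
Tax on clothing and footwear = $3.38 + $0.51 + $1.41 = $5.30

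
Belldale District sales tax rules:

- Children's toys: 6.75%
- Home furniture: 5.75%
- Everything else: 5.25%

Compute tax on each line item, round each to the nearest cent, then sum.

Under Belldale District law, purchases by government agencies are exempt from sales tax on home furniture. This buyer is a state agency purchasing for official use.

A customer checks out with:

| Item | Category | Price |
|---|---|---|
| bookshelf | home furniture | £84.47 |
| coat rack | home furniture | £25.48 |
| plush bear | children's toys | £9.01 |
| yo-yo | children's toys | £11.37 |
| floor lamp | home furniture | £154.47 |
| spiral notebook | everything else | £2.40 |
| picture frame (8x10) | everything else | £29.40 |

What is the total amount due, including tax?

Bookshelf £84.47: home furniture, buyer-exempt → 0% → £0.00
Coat rack £25.48: home furniture, buyer-exempt → 0% → £0.00
Plush bear £9.01: children's toys → 6.75% → £0.61
Yo-yo £11.37: children's toys → 6.75% → £0.77
Floor lamp £154.47: home furniture, buyer-exempt → 0% → £0.00
Spiral notebook £2.40: everything else → 5.25% → £0.13
Picture frame (8x10) £29.40: everything else → 5.25% → £1.54
Subtotal = £316.60; tax = £3.05; total due = £319.65

£319.65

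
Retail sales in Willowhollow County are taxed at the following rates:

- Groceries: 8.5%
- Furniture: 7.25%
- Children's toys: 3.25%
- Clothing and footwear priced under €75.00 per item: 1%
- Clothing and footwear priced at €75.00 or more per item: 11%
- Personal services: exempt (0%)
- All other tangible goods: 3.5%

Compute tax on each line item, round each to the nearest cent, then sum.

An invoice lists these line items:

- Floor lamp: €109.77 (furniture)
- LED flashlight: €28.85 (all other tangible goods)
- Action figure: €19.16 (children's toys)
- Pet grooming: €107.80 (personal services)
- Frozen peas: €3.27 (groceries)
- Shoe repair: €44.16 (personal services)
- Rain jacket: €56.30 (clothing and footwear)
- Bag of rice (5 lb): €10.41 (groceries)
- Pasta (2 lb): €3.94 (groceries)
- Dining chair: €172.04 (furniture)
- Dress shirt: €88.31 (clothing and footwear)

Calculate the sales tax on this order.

Floor lamp €109.77: furniture → 7.25% → €7.96
LED flashlight €28.85: all other tangible goods → 3.5% → €1.01
Action figure €19.16: children's toys → 3.25% → €0.62
Pet grooming €107.80: personal services → 0% → €0.00
Frozen peas €3.27: groceries → 8.5% → €0.28
Shoe repair €44.16: personal services → 0% → €0.00
Rain jacket €56.30: clothing and footwear, under €75.00 → 1% → €0.56
Bag of rice (5 lb) €10.41: groceries → 8.5% → €0.88
Pasta (2 lb) €3.94: groceries → 8.5% → €0.33
Dining chair €172.04: furniture → 7.25% → €12.47
Dress shirt €88.31: clothing and footwear, €75.00 or more → 11% → €9.71
Total tax = €7.96 + €1.01 + €0.62 + €0.28 + €0.56 + €0.88 + €0.33 + €12.47 + €9.71 = €33.82

€33.82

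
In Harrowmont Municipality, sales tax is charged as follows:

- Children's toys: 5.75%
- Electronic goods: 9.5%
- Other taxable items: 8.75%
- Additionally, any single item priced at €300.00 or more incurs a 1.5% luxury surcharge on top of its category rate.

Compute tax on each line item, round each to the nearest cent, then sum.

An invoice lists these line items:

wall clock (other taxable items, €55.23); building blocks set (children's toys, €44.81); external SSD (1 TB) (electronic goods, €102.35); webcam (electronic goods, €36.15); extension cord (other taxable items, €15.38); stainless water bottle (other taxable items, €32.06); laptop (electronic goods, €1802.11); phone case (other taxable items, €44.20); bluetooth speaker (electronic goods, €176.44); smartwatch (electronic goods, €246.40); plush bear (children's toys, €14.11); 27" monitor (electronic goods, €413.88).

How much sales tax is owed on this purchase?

€313.33

Wall clock €55.23: other taxable items → 8.75% → €4.83
Building blocks set €44.81: children's toys → 5.75% → €2.58
External SSD (1 TB) €102.35: electronic goods → 9.5% → €9.72
Webcam €36.15: electronic goods → 9.5% → €3.43
Extension cord €15.38: other taxable items → 8.75% → €1.35
Stainless water bottle €32.06: other taxable items → 8.75% → €2.81
Laptop €1802.11: electronic goods → 9.5% + 1.5% surcharge = 11% → €198.23
Phone case €44.20: other taxable items → 8.75% → €3.87
Bluetooth speaker €176.44: electronic goods → 9.5% → €16.76
Smartwatch €246.40: electronic goods → 9.5% → €23.41
Plush bear €14.11: children's toys → 5.75% → €0.81
27" monitor €413.88: electronic goods → 9.5% + 1.5% surcharge = 11% → €45.53
Total tax = €4.83 + €2.58 + €9.72 + €3.43 + €1.35 + €2.81 + €198.23 + €3.87 + €16.76 + €23.41 + €0.81 + €45.53 = €313.33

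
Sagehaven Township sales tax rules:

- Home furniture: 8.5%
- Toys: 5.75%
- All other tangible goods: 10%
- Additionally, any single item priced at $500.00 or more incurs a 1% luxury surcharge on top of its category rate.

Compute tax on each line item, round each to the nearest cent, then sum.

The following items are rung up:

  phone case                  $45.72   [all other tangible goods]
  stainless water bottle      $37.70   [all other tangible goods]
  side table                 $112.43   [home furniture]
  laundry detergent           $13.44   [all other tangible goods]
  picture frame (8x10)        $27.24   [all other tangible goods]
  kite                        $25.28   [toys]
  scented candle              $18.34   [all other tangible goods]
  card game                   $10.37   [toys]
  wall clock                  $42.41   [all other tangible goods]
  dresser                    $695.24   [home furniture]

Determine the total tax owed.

Phone case $45.72: all other tangible goods → 10% → $4.57
Stainless water bottle $37.70: all other tangible goods → 10% → $3.77
Side table $112.43: home furniture → 8.5% → $9.56
Laundry detergent $13.44: all other tangible goods → 10% → $1.34
Picture frame (8x10) $27.24: all other tangible goods → 10% → $2.72
Kite $25.28: toys → 5.75% → $1.45
Scented candle $18.34: all other tangible goods → 10% → $1.83
Card game $10.37: toys → 5.75% → $0.60
Wall clock $42.41: all other tangible goods → 10% → $4.24
Dresser $695.24: home furniture → 8.5% + 1% surcharge = 9.5% → $66.05
Total tax = $4.57 + $3.77 + $9.56 + $1.34 + $2.72 + $1.45 + $1.83 + $0.60 + $4.24 + $66.05 = $96.13

$96.13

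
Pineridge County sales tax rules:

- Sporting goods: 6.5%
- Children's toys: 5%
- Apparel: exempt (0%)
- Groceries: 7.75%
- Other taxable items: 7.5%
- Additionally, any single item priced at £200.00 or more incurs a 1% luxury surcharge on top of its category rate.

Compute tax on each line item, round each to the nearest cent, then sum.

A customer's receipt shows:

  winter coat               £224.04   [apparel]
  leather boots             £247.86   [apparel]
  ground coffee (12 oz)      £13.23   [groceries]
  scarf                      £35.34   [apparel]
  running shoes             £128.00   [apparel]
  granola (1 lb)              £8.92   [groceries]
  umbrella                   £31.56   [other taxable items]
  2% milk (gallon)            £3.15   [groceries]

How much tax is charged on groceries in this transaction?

£1.96

Ground coffee (12 oz) £13.23: groceries → 7.75% → £1.03
Granola (1 lb) £8.92: groceries → 7.75% → £0.69
2% milk (gallon) £3.15: groceries → 7.75% → £0.24
Tax on groceries = £1.03 + £0.69 + £0.24 = £1.96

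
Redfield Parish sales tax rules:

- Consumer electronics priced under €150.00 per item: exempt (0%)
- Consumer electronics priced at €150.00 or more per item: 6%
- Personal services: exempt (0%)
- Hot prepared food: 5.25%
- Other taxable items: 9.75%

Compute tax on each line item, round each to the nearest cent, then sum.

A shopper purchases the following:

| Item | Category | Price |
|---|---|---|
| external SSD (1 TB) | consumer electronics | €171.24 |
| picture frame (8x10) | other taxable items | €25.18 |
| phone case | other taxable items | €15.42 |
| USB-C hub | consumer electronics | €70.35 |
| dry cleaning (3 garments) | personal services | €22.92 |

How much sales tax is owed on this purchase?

External SSD (1 TB) €171.24: consumer electronics, €150.00 or more → 6% → €10.27
Picture frame (8x10) €25.18: other taxable items → 9.75% → €2.46
Phone case €15.42: other taxable items → 9.75% → €1.50
USB-C hub €70.35: consumer electronics, under €150.00 → 0% → €0.00
Dry cleaning (3 garments) €22.92: personal services → 0% → €0.00
Total tax = €10.27 + €2.46 + €1.50 = €14.23

€14.23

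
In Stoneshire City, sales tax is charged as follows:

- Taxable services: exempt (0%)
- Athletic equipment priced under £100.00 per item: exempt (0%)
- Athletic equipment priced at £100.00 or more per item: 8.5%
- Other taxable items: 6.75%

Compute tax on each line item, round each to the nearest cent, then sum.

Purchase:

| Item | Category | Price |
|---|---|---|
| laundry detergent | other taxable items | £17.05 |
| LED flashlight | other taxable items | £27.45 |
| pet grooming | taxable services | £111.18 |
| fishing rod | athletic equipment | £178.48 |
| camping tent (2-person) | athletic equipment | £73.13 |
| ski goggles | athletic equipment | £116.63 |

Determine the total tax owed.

Laundry detergent £17.05: other taxable items → 6.75% → £1.15
LED flashlight £27.45: other taxable items → 6.75% → £1.85
Pet grooming £111.18: taxable services → 0% → £0.00
Fishing rod £178.48: athletic equipment, £100.00 or more → 8.5% → £15.17
Camping tent (2-person) £73.13: athletic equipment, under £100.00 → 0% → £0.00
Ski goggles £116.63: athletic equipment, £100.00 or more → 8.5% → £9.91
Total tax = £1.15 + £1.85 + £15.17 + £9.91 = £28.08

£28.08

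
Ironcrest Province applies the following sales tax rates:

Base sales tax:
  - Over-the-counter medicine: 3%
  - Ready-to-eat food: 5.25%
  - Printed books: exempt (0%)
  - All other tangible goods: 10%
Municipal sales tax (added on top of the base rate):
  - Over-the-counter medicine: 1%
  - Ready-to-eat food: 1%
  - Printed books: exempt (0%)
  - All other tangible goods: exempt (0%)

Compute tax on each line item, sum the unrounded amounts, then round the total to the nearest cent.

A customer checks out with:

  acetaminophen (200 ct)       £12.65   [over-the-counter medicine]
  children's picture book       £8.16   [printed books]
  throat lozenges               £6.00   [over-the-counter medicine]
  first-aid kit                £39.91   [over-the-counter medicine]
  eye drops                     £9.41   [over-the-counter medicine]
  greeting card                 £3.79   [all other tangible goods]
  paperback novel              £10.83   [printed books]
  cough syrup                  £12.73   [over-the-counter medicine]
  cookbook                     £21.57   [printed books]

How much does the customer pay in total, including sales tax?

£128.66

Acetaminophen (200 ct) £12.65: over-the-counter medicine → 3% + 1% municipal = 4% → £0.506
Children's picture book £8.16: printed books → 0% + 0% municipal = 0% → £0.00
Throat lozenges £6.00: over-the-counter medicine → 3% + 1% municipal = 4% → £0.24
First-aid kit £39.91: over-the-counter medicine → 3% + 1% municipal = 4% → £1.5964
Eye drops £9.41: over-the-counter medicine → 3% + 1% municipal = 4% → £0.3764
Greeting card £3.79: all other tangible goods → 10% + 0% municipal = 10% → £0.379
Paperback novel £10.83: printed books → 0% + 0% municipal = 0% → £0.00
Cough syrup £12.73: over-the-counter medicine → 3% + 1% municipal = 4% → £0.5092
Cookbook £21.57: printed books → 0% + 0% municipal = 0% → £0.00
Subtotal = £125.05; unrounded tax = £3.607 → £3.61; total due = £128.66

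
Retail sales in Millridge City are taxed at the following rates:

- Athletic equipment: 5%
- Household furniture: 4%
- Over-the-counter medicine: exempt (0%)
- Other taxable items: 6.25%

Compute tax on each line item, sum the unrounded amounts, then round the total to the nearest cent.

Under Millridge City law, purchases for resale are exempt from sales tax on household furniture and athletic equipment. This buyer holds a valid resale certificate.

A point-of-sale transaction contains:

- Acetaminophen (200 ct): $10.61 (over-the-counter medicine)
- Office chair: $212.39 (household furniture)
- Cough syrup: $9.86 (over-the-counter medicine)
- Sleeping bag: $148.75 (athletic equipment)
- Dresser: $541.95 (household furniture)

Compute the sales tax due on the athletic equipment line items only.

$0.00

Sleeping bag $148.75: athletic equipment, buyer-exempt → 0% → $0.00
Tax on athletic equipment: unrounded sum = $0.00 → $0.00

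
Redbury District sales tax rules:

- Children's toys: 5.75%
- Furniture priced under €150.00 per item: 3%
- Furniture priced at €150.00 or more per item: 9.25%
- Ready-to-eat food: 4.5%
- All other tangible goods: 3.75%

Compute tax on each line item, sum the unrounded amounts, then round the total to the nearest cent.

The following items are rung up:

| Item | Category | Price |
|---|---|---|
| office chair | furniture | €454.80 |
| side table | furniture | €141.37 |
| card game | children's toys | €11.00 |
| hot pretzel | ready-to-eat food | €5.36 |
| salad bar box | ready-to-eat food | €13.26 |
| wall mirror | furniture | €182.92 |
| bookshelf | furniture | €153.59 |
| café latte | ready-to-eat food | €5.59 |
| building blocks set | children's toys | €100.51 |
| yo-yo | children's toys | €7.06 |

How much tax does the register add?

€85.34

Office chair €454.80: furniture, €150.00 or more → 9.25% → €42.069
Side table €141.37: furniture, under €150.00 → 3% → €4.2411
Card game €11.00: children's toys → 5.75% → €0.6325
Hot pretzel €5.36: ready-to-eat food → 4.5% → €0.2412
Salad bar box €13.26: ready-to-eat food → 4.5% → €0.5967
Wall mirror €182.92: furniture, €150.00 or more → 9.25% → €16.9201
Bookshelf €153.59: furniture, €150.00 or more → 9.25% → €14.207075
Café latte €5.59: ready-to-eat food → 4.5% → €0.25155
Building blocks set €100.51: children's toys → 5.75% → €5.779325
Yo-yo €7.06: children's toys → 5.75% → €0.40595
Unrounded tax sum = €85.3445 → €85.34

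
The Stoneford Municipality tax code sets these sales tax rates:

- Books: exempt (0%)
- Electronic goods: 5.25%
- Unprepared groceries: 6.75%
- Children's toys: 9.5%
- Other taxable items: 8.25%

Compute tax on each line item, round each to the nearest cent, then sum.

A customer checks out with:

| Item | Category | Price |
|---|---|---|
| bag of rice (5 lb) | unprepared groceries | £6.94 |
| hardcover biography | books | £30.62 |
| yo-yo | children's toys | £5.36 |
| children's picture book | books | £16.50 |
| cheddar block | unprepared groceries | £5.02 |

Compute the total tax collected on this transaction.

£1.32

Bag of rice (5 lb) £6.94: unprepared groceries → 6.75% → £0.47
Hardcover biography £30.62: books → 0% → £0.00
Yo-yo £5.36: children's toys → 9.5% → £0.51
Children's picture book £16.50: books → 0% → £0.00
Cheddar block £5.02: unprepared groceries → 6.75% → £0.34
Total tax = £0.47 + £0.51 + £0.34 = £1.32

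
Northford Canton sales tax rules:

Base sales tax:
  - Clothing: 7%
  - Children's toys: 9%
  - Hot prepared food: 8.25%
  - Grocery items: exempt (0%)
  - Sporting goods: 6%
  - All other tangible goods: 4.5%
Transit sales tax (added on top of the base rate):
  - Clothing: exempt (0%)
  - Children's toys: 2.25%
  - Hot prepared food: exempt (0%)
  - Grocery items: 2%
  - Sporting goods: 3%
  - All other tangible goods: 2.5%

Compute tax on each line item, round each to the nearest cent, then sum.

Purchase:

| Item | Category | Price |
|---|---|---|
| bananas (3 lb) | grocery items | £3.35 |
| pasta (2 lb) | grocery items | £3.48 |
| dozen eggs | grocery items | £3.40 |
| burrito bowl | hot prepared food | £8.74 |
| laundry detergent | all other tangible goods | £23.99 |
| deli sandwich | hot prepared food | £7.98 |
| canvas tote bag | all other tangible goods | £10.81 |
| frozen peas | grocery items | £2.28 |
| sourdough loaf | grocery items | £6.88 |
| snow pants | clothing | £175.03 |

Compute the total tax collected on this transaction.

£16.47

Bananas (3 lb) £3.35: grocery items → 0% + 2% transit = 2% → £0.07
Pasta (2 lb) £3.48: grocery items → 0% + 2% transit = 2% → £0.07
Dozen eggs £3.40: grocery items → 0% + 2% transit = 2% → £0.07
Burrito bowl £8.74: hot prepared food → 8.25% + 0% transit = 8.25% → £0.72
Laundry detergent £23.99: all other tangible goods → 4.5% + 2.5% transit = 7% → £1.68
Deli sandwich £7.98: hot prepared food → 8.25% + 0% transit = 8.25% → £0.66
Canvas tote bag £10.81: all other tangible goods → 4.5% + 2.5% transit = 7% → £0.76
Frozen peas £2.28: grocery items → 0% + 2% transit = 2% → £0.05
Sourdough loaf £6.88: grocery items → 0% + 2% transit = 2% → £0.14
Snow pants £175.03: clothing → 7% + 0% transit = 7% → £12.25
Total tax = £0.07 + £0.07 + £0.07 + £0.72 + £1.68 + £0.66 + £0.76 + £0.05 + £0.14 + £12.25 = £16.47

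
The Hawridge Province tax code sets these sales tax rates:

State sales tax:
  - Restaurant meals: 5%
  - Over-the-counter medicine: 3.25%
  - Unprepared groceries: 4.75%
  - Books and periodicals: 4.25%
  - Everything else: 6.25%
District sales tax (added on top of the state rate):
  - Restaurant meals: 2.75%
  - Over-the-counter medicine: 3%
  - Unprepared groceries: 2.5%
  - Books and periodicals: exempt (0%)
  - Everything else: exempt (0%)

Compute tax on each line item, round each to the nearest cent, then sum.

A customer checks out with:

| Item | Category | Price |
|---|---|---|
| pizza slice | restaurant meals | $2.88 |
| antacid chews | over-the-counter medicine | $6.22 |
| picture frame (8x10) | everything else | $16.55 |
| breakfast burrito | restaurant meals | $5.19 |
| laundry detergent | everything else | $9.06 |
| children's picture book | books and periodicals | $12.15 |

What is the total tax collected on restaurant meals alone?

$0.62

Pizza slice $2.88: restaurant meals → 5% + 2.75% district = 7.75% → $0.22
Breakfast burrito $5.19: restaurant meals → 5% + 2.75% district = 7.75% → $0.40
Tax on restaurant meals = $0.22 + $0.40 = $0.62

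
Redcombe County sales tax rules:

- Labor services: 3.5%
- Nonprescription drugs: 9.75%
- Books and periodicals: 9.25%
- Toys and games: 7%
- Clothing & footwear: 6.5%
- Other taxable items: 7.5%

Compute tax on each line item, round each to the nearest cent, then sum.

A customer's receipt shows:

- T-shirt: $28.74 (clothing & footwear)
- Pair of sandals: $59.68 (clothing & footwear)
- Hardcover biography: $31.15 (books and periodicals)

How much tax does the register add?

$8.63

T-shirt $28.74: clothing & footwear → 6.5% → $1.87
Pair of sandals $59.68: clothing & footwear → 6.5% → $3.88
Hardcover biography $31.15: books and periodicals → 9.25% → $2.88
Total tax = $1.87 + $3.88 + $2.88 = $8.63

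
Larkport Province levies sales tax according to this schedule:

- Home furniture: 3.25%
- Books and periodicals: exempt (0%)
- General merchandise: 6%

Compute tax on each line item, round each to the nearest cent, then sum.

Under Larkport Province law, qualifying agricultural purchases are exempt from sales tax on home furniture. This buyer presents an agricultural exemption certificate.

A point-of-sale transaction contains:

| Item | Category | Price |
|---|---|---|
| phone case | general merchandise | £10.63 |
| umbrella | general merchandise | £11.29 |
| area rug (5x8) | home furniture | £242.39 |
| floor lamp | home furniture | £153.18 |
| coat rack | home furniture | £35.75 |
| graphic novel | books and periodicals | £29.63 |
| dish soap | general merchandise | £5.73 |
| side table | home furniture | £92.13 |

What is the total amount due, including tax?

£582.39

Phone case £10.63: general merchandise → 6% → £0.64
Umbrella £11.29: general merchandise → 6% → £0.68
Area rug (5x8) £242.39: home furniture, buyer-exempt → 0% → £0.00
Floor lamp £153.18: home furniture, buyer-exempt → 0% → £0.00
Coat rack £35.75: home furniture, buyer-exempt → 0% → £0.00
Graphic novel £29.63: books and periodicals → 0% → £0.00
Dish soap £5.73: general merchandise → 6% → £0.34
Side table £92.13: home furniture, buyer-exempt → 0% → £0.00
Subtotal = £580.73; tax = £1.66; total due = £582.39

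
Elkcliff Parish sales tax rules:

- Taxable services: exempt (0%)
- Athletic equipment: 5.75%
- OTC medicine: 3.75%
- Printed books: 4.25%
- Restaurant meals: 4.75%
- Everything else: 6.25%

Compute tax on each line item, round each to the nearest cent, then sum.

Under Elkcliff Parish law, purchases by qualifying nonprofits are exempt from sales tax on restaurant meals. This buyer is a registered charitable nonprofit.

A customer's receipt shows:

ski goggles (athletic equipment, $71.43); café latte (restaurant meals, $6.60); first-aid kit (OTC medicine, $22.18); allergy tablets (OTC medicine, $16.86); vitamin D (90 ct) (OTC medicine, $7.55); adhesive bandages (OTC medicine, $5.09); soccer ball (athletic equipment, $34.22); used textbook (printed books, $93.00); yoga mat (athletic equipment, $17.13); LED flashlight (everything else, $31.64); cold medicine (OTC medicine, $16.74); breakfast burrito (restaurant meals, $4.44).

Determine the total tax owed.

Ski goggles $71.43: athletic equipment → 5.75% → $4.11
Café latte $6.60: restaurant meals, buyer-exempt → 0% → $0.00
First-aid kit $22.18: OTC medicine → 3.75% → $0.83
Allergy tablets $16.86: OTC medicine → 3.75% → $0.63
Vitamin D (90 ct) $7.55: OTC medicine → 3.75% → $0.28
Adhesive bandages $5.09: OTC medicine → 3.75% → $0.19
Soccer ball $34.22: athletic equipment → 5.75% → $1.97
Used textbook $93.00: printed books → 4.25% → $3.95
Yoga mat $17.13: athletic equipment → 5.75% → $0.98
LED flashlight $31.64: everything else → 6.25% → $1.98
Cold medicine $16.74: OTC medicine → 3.75% → $0.63
Breakfast burrito $4.44: restaurant meals, buyer-exempt → 0% → $0.00
Total tax = $4.11 + $0.83 + $0.63 + $0.28 + $0.19 + $1.97 + $3.95 + $0.98 + $1.98 + $0.63 = $15.55

$15.55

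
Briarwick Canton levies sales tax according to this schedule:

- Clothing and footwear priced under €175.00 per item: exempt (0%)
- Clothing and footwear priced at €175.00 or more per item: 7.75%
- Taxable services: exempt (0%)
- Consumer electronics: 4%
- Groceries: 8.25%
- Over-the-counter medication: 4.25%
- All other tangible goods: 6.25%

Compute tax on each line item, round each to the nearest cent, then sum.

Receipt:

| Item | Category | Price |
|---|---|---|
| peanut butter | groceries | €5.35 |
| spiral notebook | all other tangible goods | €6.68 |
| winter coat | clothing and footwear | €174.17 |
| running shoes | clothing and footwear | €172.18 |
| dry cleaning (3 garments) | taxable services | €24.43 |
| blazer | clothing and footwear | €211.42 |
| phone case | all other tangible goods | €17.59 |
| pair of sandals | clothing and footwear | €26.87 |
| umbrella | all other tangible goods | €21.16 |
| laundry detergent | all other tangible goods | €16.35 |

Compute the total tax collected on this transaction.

Peanut butter €5.35: groceries → 8.25% → €0.44
Spiral notebook €6.68: all other tangible goods → 6.25% → €0.42
Winter coat €174.17: clothing and footwear, under €175.00 → 0% → €0.00
Running shoes €172.18: clothing and footwear, under €175.00 → 0% → €0.00
Dry cleaning (3 garments) €24.43: taxable services → 0% → €0.00
Blazer €211.42: clothing and footwear, €175.00 or more → 7.75% → €16.39
Phone case €17.59: all other tangible goods → 6.25% → €1.10
Pair of sandals €26.87: clothing and footwear, under €175.00 → 0% → €0.00
Umbrella €21.16: all other tangible goods → 6.25% → €1.32
Laundry detergent €16.35: all other tangible goods → 6.25% → €1.02
Total tax = €0.44 + €0.42 + €16.39 + €1.10 + €1.32 + €1.02 = €20.69

€20.69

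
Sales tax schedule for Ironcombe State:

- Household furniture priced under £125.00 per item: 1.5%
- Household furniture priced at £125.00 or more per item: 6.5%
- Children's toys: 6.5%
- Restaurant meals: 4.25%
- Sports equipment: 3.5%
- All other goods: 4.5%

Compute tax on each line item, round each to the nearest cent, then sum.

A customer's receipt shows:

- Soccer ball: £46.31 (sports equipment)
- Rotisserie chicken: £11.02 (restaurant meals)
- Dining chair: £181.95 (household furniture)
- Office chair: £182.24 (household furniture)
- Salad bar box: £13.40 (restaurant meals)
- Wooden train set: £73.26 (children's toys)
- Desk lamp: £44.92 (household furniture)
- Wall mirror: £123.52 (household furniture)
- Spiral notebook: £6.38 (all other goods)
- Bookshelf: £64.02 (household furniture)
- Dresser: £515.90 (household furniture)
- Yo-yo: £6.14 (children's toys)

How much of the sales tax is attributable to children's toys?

Wooden train set £73.26: children's toys → 6.5% → £4.76
Yo-yo £6.14: children's toys → 6.5% → £0.40
Tax on children's toys = £4.76 + £0.40 = £5.16

£5.16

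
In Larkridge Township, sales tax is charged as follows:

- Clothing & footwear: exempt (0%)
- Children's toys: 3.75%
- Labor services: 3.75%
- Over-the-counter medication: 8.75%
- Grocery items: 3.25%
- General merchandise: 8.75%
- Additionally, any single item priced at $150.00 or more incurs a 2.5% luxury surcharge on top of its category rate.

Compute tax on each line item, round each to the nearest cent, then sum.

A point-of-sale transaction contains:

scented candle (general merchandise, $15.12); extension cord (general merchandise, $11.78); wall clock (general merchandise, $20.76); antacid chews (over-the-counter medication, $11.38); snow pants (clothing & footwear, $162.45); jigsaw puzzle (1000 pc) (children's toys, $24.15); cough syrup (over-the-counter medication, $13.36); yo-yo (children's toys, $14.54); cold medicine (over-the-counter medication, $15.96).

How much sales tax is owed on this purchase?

Scented candle $15.12: general merchandise → 8.75% → $1.32
Extension cord $11.78: general merchandise → 8.75% → $1.03
Wall clock $20.76: general merchandise → 8.75% → $1.82
Antacid chews $11.38: over-the-counter medication → 8.75% → $1.00
Snow pants $162.45: clothing & footwear → 0% + 2.5% surcharge = 2.5% → $4.06
Jigsaw puzzle (1000 pc) $24.15: children's toys → 3.75% → $0.91
Cough syrup $13.36: over-the-counter medication → 8.75% → $1.17
Yo-yo $14.54: children's toys → 3.75% → $0.55
Cold medicine $15.96: over-the-counter medication → 8.75% → $1.40
Total tax = $1.32 + $1.03 + $1.82 + $1.00 + $4.06 + $0.91 + $1.17 + $0.55 + $1.40 = $13.26

$13.26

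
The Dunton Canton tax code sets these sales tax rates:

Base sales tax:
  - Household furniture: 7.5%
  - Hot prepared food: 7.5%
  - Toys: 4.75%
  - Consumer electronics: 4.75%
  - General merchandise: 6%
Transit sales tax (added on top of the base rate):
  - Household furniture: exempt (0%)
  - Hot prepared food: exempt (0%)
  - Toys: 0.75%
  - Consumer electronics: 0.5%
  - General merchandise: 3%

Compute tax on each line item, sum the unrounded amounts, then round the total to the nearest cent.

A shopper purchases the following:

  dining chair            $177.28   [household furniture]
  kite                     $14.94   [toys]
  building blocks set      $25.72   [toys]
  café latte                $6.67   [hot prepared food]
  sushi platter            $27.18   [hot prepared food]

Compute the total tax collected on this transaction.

$18.07

Dining chair $177.28: household furniture → 7.5% + 0% transit = 7.5% → $13.296
Kite $14.94: toys → 4.75% + 0.75% transit = 5.5% → $0.8217
Building blocks set $25.72: toys → 4.75% + 0.75% transit = 5.5% → $1.4146
Café latte $6.67: hot prepared food → 7.5% + 0% transit = 7.5% → $0.50025
Sushi platter $27.18: hot prepared food → 7.5% + 0% transit = 7.5% → $2.0385
Unrounded tax sum = $18.07105 → $18.07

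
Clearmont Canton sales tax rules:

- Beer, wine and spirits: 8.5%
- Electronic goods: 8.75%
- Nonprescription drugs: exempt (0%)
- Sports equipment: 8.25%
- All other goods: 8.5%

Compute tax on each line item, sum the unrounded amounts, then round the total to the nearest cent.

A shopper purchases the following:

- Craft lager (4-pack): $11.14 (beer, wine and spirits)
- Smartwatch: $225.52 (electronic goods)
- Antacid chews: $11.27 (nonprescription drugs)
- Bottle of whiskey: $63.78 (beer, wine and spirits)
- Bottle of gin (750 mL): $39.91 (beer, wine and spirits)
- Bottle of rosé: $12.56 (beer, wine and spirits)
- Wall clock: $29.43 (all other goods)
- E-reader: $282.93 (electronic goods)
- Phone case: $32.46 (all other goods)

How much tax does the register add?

Craft lager (4-pack) $11.14: beer, wine and spirits → 8.5% → $0.9469
Smartwatch $225.52: electronic goods → 8.75% → $19.733
Antacid chews $11.27: nonprescription drugs → 0% → $0.00
Bottle of whiskey $63.78: beer, wine and spirits → 8.5% → $5.4213
Bottle of gin (750 mL) $39.91: beer, wine and spirits → 8.5% → $3.39235
Bottle of rosé $12.56: beer, wine and spirits → 8.5% → $1.0676
Wall clock $29.43: all other goods → 8.5% → $2.50155
E-reader $282.93: electronic goods → 8.75% → $24.756375
Phone case $32.46: all other goods → 8.5% → $2.7591
Unrounded tax sum = $60.578175 → $60.58

$60.58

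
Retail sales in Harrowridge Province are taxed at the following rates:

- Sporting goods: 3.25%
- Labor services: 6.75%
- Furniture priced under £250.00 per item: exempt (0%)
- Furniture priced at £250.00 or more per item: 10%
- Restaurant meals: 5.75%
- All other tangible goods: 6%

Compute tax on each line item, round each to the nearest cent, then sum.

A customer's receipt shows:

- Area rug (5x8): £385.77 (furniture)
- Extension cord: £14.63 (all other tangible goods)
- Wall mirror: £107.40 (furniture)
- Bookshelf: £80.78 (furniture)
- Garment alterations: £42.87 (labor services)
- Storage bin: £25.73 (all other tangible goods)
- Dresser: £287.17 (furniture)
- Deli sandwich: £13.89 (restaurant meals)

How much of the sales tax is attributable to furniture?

Area rug (5x8) £385.77: furniture, £250.00 or more → 10% → £38.58
Wall mirror £107.40: furniture, under £250.00 → 0% → £0.00
Bookshelf £80.78: furniture, under £250.00 → 0% → £0.00
Dresser £287.17: furniture, £250.00 or more → 10% → £28.72
Tax on furniture = £38.58 + £0.00 + £0.00 + £28.72 = £67.30

£67.30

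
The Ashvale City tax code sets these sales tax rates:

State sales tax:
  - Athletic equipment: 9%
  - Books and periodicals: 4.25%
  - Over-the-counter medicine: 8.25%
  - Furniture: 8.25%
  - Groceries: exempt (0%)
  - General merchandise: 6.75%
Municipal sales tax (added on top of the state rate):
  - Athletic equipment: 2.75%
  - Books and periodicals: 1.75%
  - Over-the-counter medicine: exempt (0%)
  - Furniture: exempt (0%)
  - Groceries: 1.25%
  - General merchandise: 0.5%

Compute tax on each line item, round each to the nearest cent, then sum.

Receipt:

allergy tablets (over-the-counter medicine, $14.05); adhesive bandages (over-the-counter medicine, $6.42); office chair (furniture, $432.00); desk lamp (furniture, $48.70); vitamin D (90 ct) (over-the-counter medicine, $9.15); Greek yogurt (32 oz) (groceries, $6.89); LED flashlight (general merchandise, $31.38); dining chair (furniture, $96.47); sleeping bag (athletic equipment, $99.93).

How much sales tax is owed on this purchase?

$64.17

Allergy tablets $14.05: over-the-counter medicine → 8.25% + 0% municipal = 8.25% → $1.16
Adhesive bandages $6.42: over-the-counter medicine → 8.25% + 0% municipal = 8.25% → $0.53
Office chair $432.00: furniture → 8.25% + 0% municipal = 8.25% → $35.64
Desk lamp $48.70: furniture → 8.25% + 0% municipal = 8.25% → $4.02
Vitamin D (90 ct) $9.15: over-the-counter medicine → 8.25% + 0% municipal = 8.25% → $0.75
Greek yogurt (32 oz) $6.89: groceries → 0% + 1.25% municipal = 1.25% → $0.09
LED flashlight $31.38: general merchandise → 6.75% + 0.5% municipal = 7.25% → $2.28
Dining chair $96.47: furniture → 8.25% + 0% municipal = 8.25% → $7.96
Sleeping bag $99.93: athletic equipment → 9% + 2.75% municipal = 11.75% → $11.74
Total tax = $1.16 + $0.53 + $35.64 + $4.02 + $0.75 + $0.09 + $2.28 + $7.96 + $11.74 = $64.17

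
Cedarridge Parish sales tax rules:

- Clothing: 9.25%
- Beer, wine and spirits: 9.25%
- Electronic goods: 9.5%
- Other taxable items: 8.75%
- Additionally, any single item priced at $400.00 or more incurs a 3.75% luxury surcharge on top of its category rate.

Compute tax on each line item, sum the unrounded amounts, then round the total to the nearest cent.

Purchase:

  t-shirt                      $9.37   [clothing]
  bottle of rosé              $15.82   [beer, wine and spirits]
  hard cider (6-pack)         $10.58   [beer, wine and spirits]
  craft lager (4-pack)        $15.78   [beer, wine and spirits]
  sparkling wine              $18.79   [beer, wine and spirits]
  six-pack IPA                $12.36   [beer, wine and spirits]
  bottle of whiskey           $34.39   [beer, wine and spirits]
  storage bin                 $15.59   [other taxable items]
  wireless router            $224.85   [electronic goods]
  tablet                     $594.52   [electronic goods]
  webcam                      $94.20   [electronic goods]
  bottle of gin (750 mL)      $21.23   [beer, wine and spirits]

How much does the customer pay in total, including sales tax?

$1190.72

T-shirt $9.37: clothing → 9.25% → $0.866725
Bottle of rosé $15.82: beer, wine and spirits → 9.25% → $1.46335
Hard cider (6-pack) $10.58: beer, wine and spirits → 9.25% → $0.97865
Craft lager (4-pack) $15.78: beer, wine and spirits → 9.25% → $1.45965
Sparkling wine $18.79: beer, wine and spirits → 9.25% → $1.738075
Six-pack IPA $12.36: beer, wine and spirits → 9.25% → $1.1433
Bottle of whiskey $34.39: beer, wine and spirits → 9.25% → $3.181075
Storage bin $15.59: other taxable items → 8.75% → $1.364125
Wireless router $224.85: electronic goods → 9.5% → $21.36075
Tablet $594.52: electronic goods → 9.5% + 3.75% surcharge = 13.25% → $78.7739
Webcam $94.20: electronic goods → 9.5% → $8.949
Bottle of gin (750 mL) $21.23: beer, wine and spirits → 9.25% → $1.963775
Subtotal = $1067.48; unrounded tax = $123.242375 → $123.24; total due = $1190.72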